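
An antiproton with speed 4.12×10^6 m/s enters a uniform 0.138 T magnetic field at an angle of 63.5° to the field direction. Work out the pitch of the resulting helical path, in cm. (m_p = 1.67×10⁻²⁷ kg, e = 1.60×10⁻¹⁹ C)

The velocity component along B is v∥ = v cos63.5° = 1.84×10^6 m/s.
The cyclotron period T = 2πm/(qB) = 4.75×10^-7 s is set by m, q, B alone.
Pitch = v∥·T = (1.84×10^6)(4.75×10^-7) = 0.874 m.

pitch ≈ 87.4 cm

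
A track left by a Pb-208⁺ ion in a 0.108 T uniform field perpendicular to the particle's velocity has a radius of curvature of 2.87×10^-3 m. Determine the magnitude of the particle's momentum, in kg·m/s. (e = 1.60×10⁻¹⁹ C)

p ≈ 4.96×10^-23 kg·m/s

Since qvB = mv²/r, the momentum p = mv = qBr.
p = (1×1.60×10^-19)(0.108)(2.87×10^-3) = 4.96×10^-23 kg·m/s.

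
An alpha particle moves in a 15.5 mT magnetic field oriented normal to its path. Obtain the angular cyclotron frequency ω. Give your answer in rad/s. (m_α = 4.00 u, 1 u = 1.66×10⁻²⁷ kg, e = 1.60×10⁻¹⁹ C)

ω = qB/m = (2×1.60×10^-19)(0.0155) / (6.64×10^-27) = 7.47×10^5 rad/s.

ω ≈ 7.47×10^5 rad/s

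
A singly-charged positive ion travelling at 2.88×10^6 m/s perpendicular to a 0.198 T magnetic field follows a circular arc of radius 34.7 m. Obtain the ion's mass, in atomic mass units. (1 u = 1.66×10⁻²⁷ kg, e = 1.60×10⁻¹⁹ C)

qvB = mv²/r ⇒ m = qBr/v.
m = (1×1.60×10^-19)(0.198)(34.7) / (2.88×10^6) = 3.82×10^-25 kg = 230 u.

m ≈ 230 u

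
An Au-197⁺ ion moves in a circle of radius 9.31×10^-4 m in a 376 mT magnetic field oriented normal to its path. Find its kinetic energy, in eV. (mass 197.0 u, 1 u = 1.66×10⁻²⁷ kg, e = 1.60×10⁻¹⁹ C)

v = qBr/m = (1×1.60×10^-19)(0.376)(9.31×10^-4) / (3.27×10^-25) = 171 m/s.
K = ½mv² = 0.5·(3.27×10^-25)·(171)² = 4.80×10^-21 J = 0.0300 eV.

K ≈ 0.0300 eV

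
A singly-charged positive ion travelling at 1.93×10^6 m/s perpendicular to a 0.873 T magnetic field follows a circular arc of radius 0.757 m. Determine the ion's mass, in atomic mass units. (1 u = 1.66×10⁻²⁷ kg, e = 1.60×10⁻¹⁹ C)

m ≈ 33.0 u

qvB = mv²/r ⇒ m = qBr/v.
m = (1×1.60×10^-19)(0.873)(0.757) / (1.93×10^6) = 5.48×10^-26 kg = 33.0 u.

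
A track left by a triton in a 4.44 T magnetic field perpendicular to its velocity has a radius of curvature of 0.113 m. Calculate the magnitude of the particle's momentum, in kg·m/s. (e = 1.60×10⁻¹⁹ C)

p ≈ 8.03×10^-20 kg·m/s

Since qvB = mv²/r, the momentum p = mv = qBr.
p = (1×1.60×10^-19)(4.44)(0.113) = 8.03×10^-20 kg·m/s.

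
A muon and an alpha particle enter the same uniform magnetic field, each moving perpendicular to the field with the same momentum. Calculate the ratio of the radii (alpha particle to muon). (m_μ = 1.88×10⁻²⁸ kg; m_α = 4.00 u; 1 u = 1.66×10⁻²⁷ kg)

r = p/(qB) ⇒ at equal p, r ∝ 1/q.
r_{alpha particle}/r_{muon} = 0.500.

ratio ≈ 0.500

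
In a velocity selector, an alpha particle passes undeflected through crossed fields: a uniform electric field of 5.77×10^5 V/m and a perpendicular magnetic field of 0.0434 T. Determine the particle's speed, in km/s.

For zero net force, qE = qvB, so v = E/B.
v = (5.77×10^5) / (0.0434) = 1.33×10^7 m/s.

v ≈ 13300 km/s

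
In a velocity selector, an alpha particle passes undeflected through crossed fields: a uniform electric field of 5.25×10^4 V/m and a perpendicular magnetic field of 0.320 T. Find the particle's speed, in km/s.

For zero net force, qE = qvB, so v = E/B.
v = (5.25×10^4) / (0.320) = 1.64×10^5 m/s.

v ≈ 164 km/s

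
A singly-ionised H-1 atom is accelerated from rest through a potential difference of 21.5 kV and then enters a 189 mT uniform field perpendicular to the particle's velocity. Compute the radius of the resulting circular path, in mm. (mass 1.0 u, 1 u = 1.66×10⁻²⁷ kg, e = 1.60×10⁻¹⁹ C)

r ≈ 112 mm

The kinetic energy gained is K = qV = (1×1.60×10^-19)(2.15×10^4) = 3.44×10^-15 J.
v = √(2K/m) = 2.04×10^6 m/s.
r = mv/(qB) = (1.66×10^-27)(2.04×10^6) / [(1×1.60×10^-19)(0.189)] = 0.112 m.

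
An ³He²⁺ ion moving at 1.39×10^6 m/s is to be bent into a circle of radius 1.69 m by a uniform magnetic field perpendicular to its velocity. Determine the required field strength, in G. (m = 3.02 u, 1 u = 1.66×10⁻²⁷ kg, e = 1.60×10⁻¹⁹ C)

qvB = mv²/r gives B = mv/(qr).
B = (5.01×10^-27)(1.39×10^6) / [(2×1.60×10^-19)(1.69)] = 0.0129 T.

B ≈ 129 G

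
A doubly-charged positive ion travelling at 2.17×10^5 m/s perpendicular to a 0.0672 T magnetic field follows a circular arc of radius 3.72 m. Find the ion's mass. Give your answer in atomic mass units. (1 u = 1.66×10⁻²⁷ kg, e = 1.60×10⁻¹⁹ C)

qvB = mv²/r ⇒ m = qBr/v.
m = (2×1.60×10^-19)(0.0672)(3.72) / (2.17×10^5) = 3.69×10^-25 kg = 222 u.

m ≈ 222 u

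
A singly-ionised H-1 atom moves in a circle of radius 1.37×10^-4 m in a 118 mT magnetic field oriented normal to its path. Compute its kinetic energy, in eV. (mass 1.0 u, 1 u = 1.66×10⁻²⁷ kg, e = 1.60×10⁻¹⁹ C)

v = qBr/m = (1×1.60×10^-19)(0.118)(1.37×10^-4) / (1.66×10^-27) = 1560 m/s.
K = ½mv² = 0.5·(1.66×10^-27)·(1560)² = 2.02×10^-21 J = 0.0126 eV.

K ≈ 0.0126 eV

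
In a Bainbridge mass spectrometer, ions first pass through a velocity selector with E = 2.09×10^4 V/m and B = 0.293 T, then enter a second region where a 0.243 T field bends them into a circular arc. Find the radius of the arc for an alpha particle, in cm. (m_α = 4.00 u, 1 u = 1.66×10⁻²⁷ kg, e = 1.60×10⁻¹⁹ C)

r ≈ 0.609 cm

The selector passes v = E/B = 2.09×10^4/0.293 = 7.13×10^4 m/s.
In the deflection region, r = mv/(qB₂) = (6.64×10^-27)(7.13×10^4) / [(2×1.60×10^-19)(0.243)] = 6.09×10^-3 m.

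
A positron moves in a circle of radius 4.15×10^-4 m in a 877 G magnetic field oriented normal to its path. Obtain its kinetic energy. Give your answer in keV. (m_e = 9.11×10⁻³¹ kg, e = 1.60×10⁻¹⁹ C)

K ≈ 0.116 keV

v = qBr/m = (1×1.60×10^-19)(0.0877)(4.15×10^-4) / (9.11×10^-31) = 6.39×10^6 m/s.
K = ½mv² = 0.5·(9.11×10^-31)·(6.39×10^6)² = 1.86×10^-17 J = 0.116 keV.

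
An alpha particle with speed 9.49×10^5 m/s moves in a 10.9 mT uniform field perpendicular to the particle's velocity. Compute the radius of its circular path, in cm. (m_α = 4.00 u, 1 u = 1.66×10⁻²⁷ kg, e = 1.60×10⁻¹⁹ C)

The magnetic force provides the centripetal force: qvB = mv²/r, so r = mv/(qB).
r = (6.64×10^-27 kg)(9.49×10^5 m/s) / [(2×1.60×10^-19 C)(0.0109 T)] = 1.81 m.

r ≈ 181 cm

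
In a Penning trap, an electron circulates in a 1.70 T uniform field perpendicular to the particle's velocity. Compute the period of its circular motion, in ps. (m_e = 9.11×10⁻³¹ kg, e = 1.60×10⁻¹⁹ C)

The cyclotron period is independent of speed: T = 2πm/(qB).
T = 2π(9.11×10^-31) / [(1×1.60×10^-19)(1.70)] = 2.10×10^-11 s.

T ≈ 21.0 ps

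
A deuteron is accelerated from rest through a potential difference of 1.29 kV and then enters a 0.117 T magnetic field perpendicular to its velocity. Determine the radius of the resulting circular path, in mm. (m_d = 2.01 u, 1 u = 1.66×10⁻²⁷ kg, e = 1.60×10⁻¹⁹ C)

The kinetic energy gained is K = qV = (1×1.60×10^-19)(1290) = 2.06×10^-16 J.
v = √(2K/m) = 3.52×10^5 m/s.
r = mv/(qB) = (3.34×10^-27)(3.52×10^5) / [(1×1.60×10^-19)(0.117)] = 0.0627 m.

r ≈ 62.7 mm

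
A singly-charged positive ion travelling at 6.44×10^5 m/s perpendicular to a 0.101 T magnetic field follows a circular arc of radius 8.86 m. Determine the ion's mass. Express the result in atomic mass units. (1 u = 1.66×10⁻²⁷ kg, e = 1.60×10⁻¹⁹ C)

qvB = mv²/r ⇒ m = qBr/v.
m = (1×1.60×10^-19)(0.101)(8.86) / (6.44×10^5) = 2.22×10^-25 kg = 134 u.

m ≈ 134 u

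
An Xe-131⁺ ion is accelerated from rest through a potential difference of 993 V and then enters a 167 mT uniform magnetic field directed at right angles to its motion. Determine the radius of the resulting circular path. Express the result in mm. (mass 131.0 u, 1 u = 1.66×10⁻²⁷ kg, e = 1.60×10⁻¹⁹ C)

r ≈ 311 mm

The kinetic energy gained is K = qV = (1×1.60×10^-19)(993) = 1.59×10^-16 J.
v = √(2K/m) = 3.82×10^4 m/s.
r = mv/(qB) = (2.17×10^-25)(3.82×10^4) / [(1×1.60×10^-19)(0.167)] = 0.311 m.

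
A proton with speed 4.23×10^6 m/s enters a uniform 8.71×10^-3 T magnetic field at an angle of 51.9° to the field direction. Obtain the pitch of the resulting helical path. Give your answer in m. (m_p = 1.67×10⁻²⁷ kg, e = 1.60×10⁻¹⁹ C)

pitch ≈ 19.7 m

The velocity component along B is v∥ = v cos51.9° = 2.61×10^6 m/s.
The cyclotron period T = 2πm/(qB) = 7.53×10^-6 s is set by m, q, B alone.
Pitch = v∥·T = (2.61×10^6)(7.53×10^-6) = 19.7 m.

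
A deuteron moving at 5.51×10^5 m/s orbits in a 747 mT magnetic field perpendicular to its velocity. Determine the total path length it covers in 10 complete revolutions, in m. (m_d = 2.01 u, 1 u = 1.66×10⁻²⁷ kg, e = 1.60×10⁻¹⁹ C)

r = mv/(qB) = 0.0154 m, so one revolution covers 2πr = 0.0966 m.
In 10 revolutions: L = 10·2πr = 0.966 m.

L ≈ 0.966 m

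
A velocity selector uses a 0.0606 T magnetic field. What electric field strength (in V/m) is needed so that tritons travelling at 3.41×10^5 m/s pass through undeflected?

E ≈ 2.07×10^4 V/m

qE = qvB ⇒ E = vB = (3.41×10^5)(0.0606) = 2.07×10^4 V/m.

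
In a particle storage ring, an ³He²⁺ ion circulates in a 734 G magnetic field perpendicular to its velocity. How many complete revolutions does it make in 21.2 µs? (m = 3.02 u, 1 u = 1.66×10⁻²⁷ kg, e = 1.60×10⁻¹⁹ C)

N = 15

T = 2πm/(qB) = 2π(5.0132×10^-27) / [(2×1.60×10^-19)(0.0734)] = 1.3411×10^-6 s.
N = t/T = 2.12×10^-5 / 1.3411×10^-6 ≈ 15.81, so 15 complete revolutions.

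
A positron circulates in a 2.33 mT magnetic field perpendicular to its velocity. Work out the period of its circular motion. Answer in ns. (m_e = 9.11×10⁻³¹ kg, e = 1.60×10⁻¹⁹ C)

The cyclotron period is independent of speed: T = 2πm/(qB).
T = 2π(9.11×10^-31) / [(1×1.60×10^-19)(2.33×10^-3)] = 1.54×10^-8 s.

T ≈ 15.4 ns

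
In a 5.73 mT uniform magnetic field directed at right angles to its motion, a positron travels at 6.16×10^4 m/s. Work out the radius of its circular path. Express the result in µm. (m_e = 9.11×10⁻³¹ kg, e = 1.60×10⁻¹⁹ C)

r ≈ 61.2 µm

The magnetic force provides the centripetal force: qvB = mv²/r, so r = mv/(qB).
r = (9.11×10^-31 kg)(6.16×10^4 m/s) / [(1×1.60×10^-19 C)(5.73×10^-3 T)] = 6.12×10^-5 m.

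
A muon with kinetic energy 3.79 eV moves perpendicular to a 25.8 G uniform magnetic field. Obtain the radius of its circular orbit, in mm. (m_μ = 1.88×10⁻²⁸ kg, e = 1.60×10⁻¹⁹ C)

r ≈ 36.6 mm

Convert the energy: K = 3.79 eV = 6.06×10^-19 J.
v = √(2K/m) = √(2·6.06×10^-19/1.88×10^-28) = 8.03×10^4 m/s.
r = mv/(qB) = (1.88×10^-28)(8.03×10^4) / [(1×1.60×10^-19)(2.58×10^-3)] = 0.0366 m.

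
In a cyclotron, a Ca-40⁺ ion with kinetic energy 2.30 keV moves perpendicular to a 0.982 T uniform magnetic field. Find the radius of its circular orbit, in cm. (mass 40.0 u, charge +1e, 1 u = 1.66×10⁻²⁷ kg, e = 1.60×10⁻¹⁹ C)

r ≈ 4.45 cm

Convert the energy: K = 2.30 keV = 3.68×10^-16 J.
v = √(2K/m) = √(2·3.68×10^-16/6.64×10^-26) = 1.05×10^5 m/s.
r = mv/(qB) = (6.64×10^-26)(1.05×10^5) / [(1×1.60×10^-19)(0.982)] = 0.0445 m.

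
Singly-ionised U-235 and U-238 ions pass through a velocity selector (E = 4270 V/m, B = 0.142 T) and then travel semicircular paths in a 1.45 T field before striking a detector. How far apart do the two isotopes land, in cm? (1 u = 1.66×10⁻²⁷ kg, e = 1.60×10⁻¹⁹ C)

Δd ≈ 0.129 cm

Both emerge at v = E/B₁ = 3.01×10^4 m/s.
r = mv/(qB₂), so r₁ = 0.050562 m and r₂ = 0.051208 m, giving Δr = 6.45×10^-4 m.
After a semicircle each ion lands a diameter 2r from the entry slit, so the separation is 2Δr = 1.29×10^-3 m.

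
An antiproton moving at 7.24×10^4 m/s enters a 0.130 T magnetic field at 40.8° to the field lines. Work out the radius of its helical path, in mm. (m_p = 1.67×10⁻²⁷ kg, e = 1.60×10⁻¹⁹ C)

r ≈ 3.80 mm

Only the perpendicular component v⊥ = v sin40.8° = 4.73×10^4 m/s is bent by the field.
r = m v⊥ /(qB) = (1.67×10^-27)(4.73×10^4) / [(1×1.60×10^-19)(0.130)] = 3.80×10^-3 m.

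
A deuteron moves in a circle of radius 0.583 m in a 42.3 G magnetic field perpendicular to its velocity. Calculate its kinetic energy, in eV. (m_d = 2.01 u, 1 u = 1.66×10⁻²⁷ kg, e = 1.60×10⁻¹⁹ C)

v = qBr/m = (1×1.60×10^-19)(4.23×10^-3)(0.583) / (3.34×10^-27) = 1.18×10^5 m/s.
K = ½mv² = 0.5·(3.34×10^-27)·(1.18×10^5)² = 2.33×10^-17 J = 146 eV.

K ≈ 146 eV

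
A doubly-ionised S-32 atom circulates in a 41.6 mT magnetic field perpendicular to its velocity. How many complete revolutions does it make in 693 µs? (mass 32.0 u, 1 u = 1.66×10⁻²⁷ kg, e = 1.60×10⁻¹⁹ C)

N = 27

T = 2πm/(qB) = 2π(5.312×10^-26) / [(2×1.60×10^-19)(0.0416)] = 2.5072×10^-5 s.
N = t/T = 6.93×10^-4 / 2.5072×10^-5 ≈ 27.64, so 27 complete revolutions.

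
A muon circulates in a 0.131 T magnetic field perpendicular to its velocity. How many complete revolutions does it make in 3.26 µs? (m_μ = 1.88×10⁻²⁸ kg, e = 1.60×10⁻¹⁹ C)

T = 2πm/(qB) = 2π(1.88×10^-28) / [(1×1.60×10^-19)(0.131)] = 5.6357×10^-8 s.
N = t/T = 3.26×10^-6 / 5.6357×10^-8 ≈ 57.85, so 57 complete revolutions.

N = 57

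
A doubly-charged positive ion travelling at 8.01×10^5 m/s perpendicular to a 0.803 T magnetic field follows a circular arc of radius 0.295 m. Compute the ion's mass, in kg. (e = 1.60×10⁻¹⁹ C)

m ≈ 9.46×10^-26 kg

qvB = mv²/r ⇒ m = qBr/v.
m = (2×1.60×10^-19)(0.803)(0.295) / (8.01×10^5) = 9.46×10^-26 kg.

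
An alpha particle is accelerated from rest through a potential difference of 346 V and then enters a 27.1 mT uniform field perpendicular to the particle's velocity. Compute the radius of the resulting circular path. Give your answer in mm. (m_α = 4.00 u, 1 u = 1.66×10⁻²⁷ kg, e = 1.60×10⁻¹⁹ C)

r ≈ 140 mm

The kinetic energy gained is K = qV = (2×1.60×10^-19)(346) = 1.11×10^-16 J.
v = √(2K/m) = 1.83×10^5 m/s.
r = mv/(qB) = (6.64×10^-27)(1.83×10^5) / [(2×1.60×10^-19)(0.0271)] = 0.140 m.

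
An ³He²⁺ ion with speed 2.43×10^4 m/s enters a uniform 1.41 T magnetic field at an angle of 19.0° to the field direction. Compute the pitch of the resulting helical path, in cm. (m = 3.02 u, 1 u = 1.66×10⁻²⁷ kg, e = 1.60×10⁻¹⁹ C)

The velocity component along B is v∥ = v cos19.0° = 2.30×10^4 m/s.
The cyclotron period T = 2πm/(qB) = 6.98×10^-8 s is set by m, q, B alone.
Pitch = v∥·T = (2.30×10^4)(6.98×10^-8) = 1.60×10^-3 m.

pitch ≈ 0.160 cm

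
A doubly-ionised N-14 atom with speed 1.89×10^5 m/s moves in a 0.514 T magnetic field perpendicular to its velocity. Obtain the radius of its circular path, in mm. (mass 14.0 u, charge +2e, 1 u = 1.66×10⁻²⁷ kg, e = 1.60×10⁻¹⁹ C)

The magnetic force provides the centripetal force: qvB = mv²/r, so r = mv/(qB).
r = (2.32×10^-26 kg)(1.89×10^5 m/s) / [(2×1.60×10^-19 C)(0.514 T)] = 0.0267 m.

r ≈ 26.7 mm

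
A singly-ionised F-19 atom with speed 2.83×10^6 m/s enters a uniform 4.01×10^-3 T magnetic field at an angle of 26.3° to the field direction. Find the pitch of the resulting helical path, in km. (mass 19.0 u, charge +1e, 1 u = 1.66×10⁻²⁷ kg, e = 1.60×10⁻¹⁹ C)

The velocity component along B is v∥ = v cos26.3° = 2.54×10^6 m/s.
The cyclotron period T = 2πm/(qB) = 3.09×10^-4 s is set by m, q, B alone.
Pitch = v∥·T = (2.54×10^6)(3.09×10^-4) = 784 m.

pitch ≈ 0.784 km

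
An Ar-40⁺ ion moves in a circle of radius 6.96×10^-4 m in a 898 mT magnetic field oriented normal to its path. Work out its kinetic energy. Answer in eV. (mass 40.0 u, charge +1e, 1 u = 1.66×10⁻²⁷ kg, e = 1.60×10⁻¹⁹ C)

v = qBr/m = (1×1.60×10^-19)(0.898)(6.96×10^-4) / (6.64×10^-26) = 1510 m/s.
K = ½mv² = 0.5·(6.64×10^-26)·(1510)² = 7.53×10^-20 J = 0.471 eV.

K ≈ 0.471 eV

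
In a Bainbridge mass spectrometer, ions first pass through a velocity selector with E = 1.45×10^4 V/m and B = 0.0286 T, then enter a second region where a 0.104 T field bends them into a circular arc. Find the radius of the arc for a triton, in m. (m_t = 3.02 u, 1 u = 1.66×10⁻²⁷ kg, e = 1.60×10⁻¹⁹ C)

r ≈ 0.153 m

The selector passes v = E/B = 1.45×10^4/0.0286 = 5.07×10^5 m/s.
In the deflection region, r = mv/(qB₂) = (5.01×10^-27)(5.07×10^5) / [(1×1.60×10^-19)(0.104)] = 0.153 m.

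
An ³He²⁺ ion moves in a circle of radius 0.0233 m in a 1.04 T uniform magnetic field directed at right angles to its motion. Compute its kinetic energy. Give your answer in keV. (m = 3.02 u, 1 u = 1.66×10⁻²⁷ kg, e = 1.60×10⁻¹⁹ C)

K ≈ 37.5 keV

v = qBr/m = (2×1.60×10^-19)(1.04)(0.0233) / (5.01×10^-27) = 1.55×10^6 m/s.
K = ½mv² = 0.5·(5.01×10^-27)·(1.55×10^6)² = 6.00×10^-15 J = 37.5 keV.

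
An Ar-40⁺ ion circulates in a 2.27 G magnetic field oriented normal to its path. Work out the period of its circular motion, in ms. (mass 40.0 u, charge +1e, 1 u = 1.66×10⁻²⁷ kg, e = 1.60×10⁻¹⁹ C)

The cyclotron period is independent of speed: T = 2πm/(qB).
T = 2π(6.64×10^-26) / [(1×1.60×10^-19)(2.27×10^-4)] = 0.0115 s.

T ≈ 11.5 ms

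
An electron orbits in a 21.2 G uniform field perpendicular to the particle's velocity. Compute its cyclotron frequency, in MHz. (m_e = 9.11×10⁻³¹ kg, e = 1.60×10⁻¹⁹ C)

f = qB/(2πm) = (1×1.60×10^-19)(2.12×10^-3) / [2π(9.11×10^-31)] = 5.93×10^7 Hz.

f ≈ 59.3 MHz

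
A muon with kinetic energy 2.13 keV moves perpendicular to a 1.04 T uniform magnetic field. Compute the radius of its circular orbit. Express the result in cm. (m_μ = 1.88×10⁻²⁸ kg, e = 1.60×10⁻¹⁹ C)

r ≈ 0.215 cm

Convert the energy: K = 2.13 keV = 3.41×10^-16 J.
v = √(2K/m) = √(2·3.41×10^-16/1.88×10^-28) = 1.90×10^6 m/s.
r = mv/(qB) = (1.88×10^-28)(1.90×10^6) / [(1×1.60×10^-19)(1.04)] = 2.15×10^-3 m.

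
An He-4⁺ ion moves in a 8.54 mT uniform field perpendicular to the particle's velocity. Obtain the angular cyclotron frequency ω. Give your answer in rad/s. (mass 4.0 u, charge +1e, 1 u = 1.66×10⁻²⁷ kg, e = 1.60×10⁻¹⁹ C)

ω ≈ 2.06×10^5 rad/s

ω = qB/m = (1×1.60×10^-19)(8.54×10^-3) / (6.64×10^-27) = 2.06×10^5 rad/s.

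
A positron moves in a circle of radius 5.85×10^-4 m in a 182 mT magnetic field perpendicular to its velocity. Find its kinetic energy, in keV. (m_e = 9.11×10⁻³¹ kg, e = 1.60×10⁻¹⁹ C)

K ≈ 0.995 keV

v = qBr/m = (1×1.60×10^-19)(0.182)(5.85×10^-4) / (9.11×10^-31) = 1.87×10^7 m/s.
K = ½mv² = 0.5·(9.11×10^-31)·(1.87×10^7)² = 1.59×10^-16 J = 0.995 keV.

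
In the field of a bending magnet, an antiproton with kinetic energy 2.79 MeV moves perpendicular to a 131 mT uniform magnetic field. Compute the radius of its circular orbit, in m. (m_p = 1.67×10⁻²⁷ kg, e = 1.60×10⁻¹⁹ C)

r ≈ 1.84 m

Convert the energy: K = 2.79 MeV = 4.46×10^-13 J.
v = √(2K/m) = √(2·4.46×10^-13/1.67×10^-27) = 2.31×10^7 m/s.
r = mv/(qB) = (1.67×10^-27)(2.31×10^7) / [(1×1.60×10^-19)(0.131)] = 1.84 m.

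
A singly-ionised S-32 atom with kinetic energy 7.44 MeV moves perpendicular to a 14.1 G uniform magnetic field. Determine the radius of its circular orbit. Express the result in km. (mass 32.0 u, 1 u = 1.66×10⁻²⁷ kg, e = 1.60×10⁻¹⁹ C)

r ≈ 1.58 km

Convert the energy: K = 7.44 MeV = 1.19×10^-12 J.
v = √(2K/m) = √(2·1.19×10^-12/5.31×10^-26) = 6.69×10^6 m/s.
r = mv/(qB) = (5.31×10^-26)(6.69×10^6) / [(1×1.60×10^-19)(1.41×10^-3)] = 1580 m.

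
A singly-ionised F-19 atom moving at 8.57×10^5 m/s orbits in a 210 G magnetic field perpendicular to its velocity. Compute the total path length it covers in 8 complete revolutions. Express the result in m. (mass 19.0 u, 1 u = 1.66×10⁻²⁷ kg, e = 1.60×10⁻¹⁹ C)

L ≈ 404 m

r = mv/(qB) = 8.04 m, so one revolution covers 2πr = 50.5 m.
In 8 revolutions: L = 8·2πr = 404 m.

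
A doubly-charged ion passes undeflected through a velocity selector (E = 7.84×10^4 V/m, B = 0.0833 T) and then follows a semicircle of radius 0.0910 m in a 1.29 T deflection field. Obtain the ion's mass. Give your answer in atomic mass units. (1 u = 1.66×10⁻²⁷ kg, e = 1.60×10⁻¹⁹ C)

v = E/B₁ = 9.41×10^5 m/s.
From r = mv/(qB₂), m = qB₂r/v = (2×1.60×10^-19)(1.29)(0.0910) / (9.41×10^5) = 3.99×10^-26 kg.
In atomic mass units: m = 3.99×10^-26 / 1.66×10^-27 = 24.0 u.

m ≈ 24.0 u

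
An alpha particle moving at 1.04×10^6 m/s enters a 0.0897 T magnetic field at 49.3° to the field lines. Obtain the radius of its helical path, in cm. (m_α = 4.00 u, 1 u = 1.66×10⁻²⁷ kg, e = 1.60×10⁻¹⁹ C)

Only the perpendicular component v⊥ = v sin49.3° = 7.88×10^5 m/s is bent by the field.
r = m v⊥ /(qB) = (6.64×10^-27)(7.88×10^5) / [(2×1.60×10^-19)(0.0897)] = 0.182 m.

r ≈ 18.2 cm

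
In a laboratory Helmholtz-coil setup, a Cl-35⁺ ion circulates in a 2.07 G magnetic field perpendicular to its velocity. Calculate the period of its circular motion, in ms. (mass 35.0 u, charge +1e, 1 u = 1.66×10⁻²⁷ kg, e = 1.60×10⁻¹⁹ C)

The cyclotron period is independent of speed: T = 2πm/(qB).
T = 2π(5.81×10^-26) / [(1×1.60×10^-19)(2.07×10^-4)] = 0.0110 s.

T ≈ 11.0 ms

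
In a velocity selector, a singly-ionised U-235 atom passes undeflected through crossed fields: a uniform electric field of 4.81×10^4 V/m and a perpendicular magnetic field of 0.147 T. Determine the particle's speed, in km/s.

v ≈ 327 km/s

For zero net force, qE = qvB, so v = E/B.
v = (4.81×10^4) / (0.147) = 3.27×10^5 m/s.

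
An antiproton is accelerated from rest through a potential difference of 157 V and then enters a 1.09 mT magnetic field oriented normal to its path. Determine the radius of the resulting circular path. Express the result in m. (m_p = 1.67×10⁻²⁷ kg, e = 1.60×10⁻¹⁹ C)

r ≈ 1.66 m

The kinetic energy gained is K = qV = (1×1.60×10^-19)(157) = 2.51×10^-17 J.
v = √(2K/m) = 1.73×10^5 m/s.
r = mv/(qB) = (1.67×10^-27)(1.73×10^5) / [(1×1.60×10^-19)(1.09×10^-3)] = 1.66 m.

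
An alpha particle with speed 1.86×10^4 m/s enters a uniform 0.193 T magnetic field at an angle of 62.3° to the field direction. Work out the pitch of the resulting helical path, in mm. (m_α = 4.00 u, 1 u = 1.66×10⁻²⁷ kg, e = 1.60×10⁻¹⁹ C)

pitch ≈ 5.84 mm

The velocity component along B is v∥ = v cos62.3° = 8650 m/s.
The cyclotron period T = 2πm/(qB) = 6.76×10^-7 s is set by m, q, B alone.
Pitch = v∥·T = (8650)(6.76×10^-7) = 5.84×10^-3 m.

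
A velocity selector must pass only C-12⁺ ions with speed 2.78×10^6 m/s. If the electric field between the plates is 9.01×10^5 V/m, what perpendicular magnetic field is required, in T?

qE = qvB ⇒ B = E/v = (9.01×10^5) / (2.78×10^6) = 0.324 T.

B ≈ 0.324 T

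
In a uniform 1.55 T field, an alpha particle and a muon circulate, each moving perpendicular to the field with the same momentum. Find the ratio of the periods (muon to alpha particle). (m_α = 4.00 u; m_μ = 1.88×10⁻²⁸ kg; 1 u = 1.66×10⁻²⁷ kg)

T = 2πm/(qB) is independent of speed, so T₂/T₁ = (m₂/q₂)/(m₁/q₁).
T_{muon}/T_{alpha particle} = (1.88×10^-28/1e) / (6.64×10^-27/2e) = 0.0566.

ratio ≈ 0.0566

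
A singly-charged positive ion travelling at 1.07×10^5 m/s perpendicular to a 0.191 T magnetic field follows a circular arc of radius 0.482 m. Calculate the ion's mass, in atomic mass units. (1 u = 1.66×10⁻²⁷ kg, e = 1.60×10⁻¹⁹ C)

m ≈ 82.9 u

qvB = mv²/r ⇒ m = qBr/v.
m = (1×1.60×10^-19)(0.191)(0.482) / (1.07×10^5) = 1.38×10^-25 kg = 82.9 u.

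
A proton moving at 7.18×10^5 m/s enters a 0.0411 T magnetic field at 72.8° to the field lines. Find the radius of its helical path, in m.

Only the perpendicular component v⊥ = v sin72.8° = 6.86×10^5 m/s is bent by the field.
r = m v⊥ /(qB) = (1.67×10^-27)(6.86×10^5) / [(1×1.60×10^-19)(0.0411)] = 0.174 m.

r ≈ 0.174 m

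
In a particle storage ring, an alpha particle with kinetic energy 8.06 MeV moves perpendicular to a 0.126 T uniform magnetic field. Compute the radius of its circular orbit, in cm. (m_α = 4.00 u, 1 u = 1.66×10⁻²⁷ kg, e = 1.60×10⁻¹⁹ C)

Convert the energy: K = 8.06 MeV = 1.29×10^-12 J.
v = √(2K/m) = √(2·1.29×10^-12/6.64×10^-27) = 1.97×10^7 m/s.
r = mv/(qB) = (6.64×10^-27)(1.97×10^7) / [(2×1.60×10^-19)(0.126)] = 3.25 m.

r ≈ 325 cm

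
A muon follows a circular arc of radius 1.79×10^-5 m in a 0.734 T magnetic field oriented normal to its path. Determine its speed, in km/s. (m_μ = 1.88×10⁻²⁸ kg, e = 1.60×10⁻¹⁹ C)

v ≈ 11.2 km/s

From qvB = mv²/r, v = qBr/m.
v = (1×1.60×10^-19)(0.734)(1.79×10^-5) / (1.88×10^-28) = 1.12×10^4 m/s.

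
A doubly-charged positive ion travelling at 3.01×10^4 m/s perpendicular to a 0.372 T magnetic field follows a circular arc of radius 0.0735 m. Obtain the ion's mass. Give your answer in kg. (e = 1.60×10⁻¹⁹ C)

m ≈ 2.91×10^-25 kg

qvB = mv²/r ⇒ m = qBr/v.
m = (2×1.60×10^-19)(0.372)(0.0735) / (3.01×10^4) = 2.91×10^-25 kg.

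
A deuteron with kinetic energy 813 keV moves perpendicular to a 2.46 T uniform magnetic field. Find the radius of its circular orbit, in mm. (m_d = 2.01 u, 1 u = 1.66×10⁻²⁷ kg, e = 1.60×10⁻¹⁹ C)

Convert the energy: K = 813 keV = 1.30×10^-13 J.
v = √(2K/m) = √(2·1.30×10^-13/3.34×10^-27) = 8.83×10^6 m/s.
r = mv/(qB) = (3.34×10^-27)(8.83×10^6) / [(1×1.60×10^-19)(2.46)] = 0.0749 m.

r ≈ 74.9 mm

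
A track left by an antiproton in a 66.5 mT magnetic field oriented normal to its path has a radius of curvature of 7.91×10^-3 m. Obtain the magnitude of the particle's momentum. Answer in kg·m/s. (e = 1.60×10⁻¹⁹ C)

p ≈ 8.42×10^-23 kg·m/s

Since qvB = mv²/r, the momentum p = mv = qBr.
p = (1×1.60×10^-19)(0.0665)(7.91×10^-3) = 8.42×10^-23 kg·m/s.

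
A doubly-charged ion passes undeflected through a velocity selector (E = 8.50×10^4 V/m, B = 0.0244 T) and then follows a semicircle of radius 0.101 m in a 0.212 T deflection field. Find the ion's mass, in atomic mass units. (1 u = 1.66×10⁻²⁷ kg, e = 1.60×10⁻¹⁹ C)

v = E/B₁ = 3.48×10^6 m/s.
From r = mv/(qB₂), m = qB₂r/v = (2×1.60×10^-19)(0.212)(0.101) / (3.48×10^6) = 1.97×10^-27 kg.
In atomic mass units: m = 1.97×10^-27 / 1.66×10^-27 = 1.18 u.

m ≈ 1.18 u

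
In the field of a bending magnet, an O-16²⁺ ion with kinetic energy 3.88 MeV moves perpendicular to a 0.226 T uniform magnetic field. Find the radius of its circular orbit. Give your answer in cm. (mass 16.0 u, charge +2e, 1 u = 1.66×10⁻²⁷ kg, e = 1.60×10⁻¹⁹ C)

r ≈ 251 cm

Convert the energy: K = 3.88 MeV = 6.21×10^-13 J.
v = √(2K/m) = √(2·6.21×10^-13/2.66×10^-26) = 6.84×10^6 m/s.
r = mv/(qB) = (2.66×10^-26)(6.84×10^6) / [(2×1.60×10^-19)(0.226)] = 2.51 m.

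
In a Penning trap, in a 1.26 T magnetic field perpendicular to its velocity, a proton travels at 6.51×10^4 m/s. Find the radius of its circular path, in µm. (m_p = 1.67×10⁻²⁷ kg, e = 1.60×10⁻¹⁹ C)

r ≈ 539 µm

The magnetic force provides the centripetal force: qvB = mv²/r, so r = mv/(qB).
r = (1.67×10^-27 kg)(6.51×10^4 m/s) / [(1×1.60×10^-19 C)(1.26 T)] = 5.39×10^-4 m.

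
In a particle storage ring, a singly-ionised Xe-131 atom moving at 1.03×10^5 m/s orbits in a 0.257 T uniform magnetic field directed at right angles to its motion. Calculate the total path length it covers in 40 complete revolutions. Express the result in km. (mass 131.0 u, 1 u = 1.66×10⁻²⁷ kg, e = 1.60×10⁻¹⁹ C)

L ≈ 0.137 km

r = mv/(qB) = 0.545 m, so one revolution covers 2πr = 3.42 m.
In 40 revolutions: L = 40·2πr = 137 m.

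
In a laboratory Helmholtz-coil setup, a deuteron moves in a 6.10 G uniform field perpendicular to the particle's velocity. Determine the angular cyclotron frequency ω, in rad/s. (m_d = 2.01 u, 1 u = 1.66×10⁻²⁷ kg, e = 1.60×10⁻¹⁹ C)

ω = qB/m = (1×1.60×10^-19)(6.10×10^-4) / (3.34×10^-27) = 2.93×10^4 rad/s.

ω ≈ 2.93×10^4 rad/s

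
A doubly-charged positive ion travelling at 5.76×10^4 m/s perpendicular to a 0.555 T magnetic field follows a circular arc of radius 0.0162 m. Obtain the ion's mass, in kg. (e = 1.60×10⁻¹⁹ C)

qvB = mv²/r ⇒ m = qBr/v.
m = (2×1.60×10^-19)(0.555)(0.0162) / (5.76×10^4) = 4.99×10^-26 kg.

m ≈ 4.99×10^-26 kg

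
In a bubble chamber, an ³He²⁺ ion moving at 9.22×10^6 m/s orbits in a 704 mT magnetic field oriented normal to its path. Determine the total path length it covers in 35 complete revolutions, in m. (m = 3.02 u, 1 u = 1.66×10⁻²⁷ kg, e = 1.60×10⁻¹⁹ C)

r = mv/(qB) = 0.205 m, so one revolution covers 2πr = 1.29 m.
In 35 revolutions: L = 35·2πr = 45.1 m.

L ≈ 45.1 m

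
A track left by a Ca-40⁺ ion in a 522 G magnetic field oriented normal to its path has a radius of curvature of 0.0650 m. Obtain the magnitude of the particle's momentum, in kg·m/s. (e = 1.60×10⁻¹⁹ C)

Since qvB = mv²/r, the momentum p = mv = qBr.
p = (1×1.60×10^-19)(0.0522)(0.0650) = 5.43×10^-22 kg·m/s.

p ≈ 5.43×10^-22 kg·m/s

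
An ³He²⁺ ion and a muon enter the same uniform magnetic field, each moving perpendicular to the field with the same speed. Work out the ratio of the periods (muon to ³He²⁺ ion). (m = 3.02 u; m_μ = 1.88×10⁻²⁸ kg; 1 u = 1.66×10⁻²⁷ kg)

ratio ≈ 0.0750

T = 2πm/(qB) is independent of speed, so T₂/T₁ = (m₂/q₂)/(m₁/q₁).
T_{muon}/T_{³He²⁺ ion} = (1.88×10^-28/1e) / (5.01×10^-27/2e) = 0.0750.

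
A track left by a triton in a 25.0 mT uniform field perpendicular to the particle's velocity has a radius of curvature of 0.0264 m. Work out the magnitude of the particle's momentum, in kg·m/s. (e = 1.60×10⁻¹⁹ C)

p ≈ 1.06×10^-22 kg·m/s

Since qvB = mv²/r, the momentum p = mv = qBr.
p = (1×1.60×10^-19)(0.0250)(0.0264) = 1.06×10^-22 kg·m/s.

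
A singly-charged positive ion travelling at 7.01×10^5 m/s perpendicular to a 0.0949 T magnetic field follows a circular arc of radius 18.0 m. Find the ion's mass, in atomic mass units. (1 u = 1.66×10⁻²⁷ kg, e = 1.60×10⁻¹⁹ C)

m ≈ 235 u

qvB = mv²/r ⇒ m = qBr/v.
m = (1×1.60×10^-19)(0.0949)(18.0) / (7.01×10^5) = 3.90×10^-25 kg = 235 u.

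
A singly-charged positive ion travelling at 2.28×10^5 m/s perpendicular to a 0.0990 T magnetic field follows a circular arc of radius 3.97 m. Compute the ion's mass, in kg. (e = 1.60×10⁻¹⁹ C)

m ≈ 2.76×10^-25 kg

qvB = mv²/r ⇒ m = qBr/v.
m = (1×1.60×10^-19)(0.0990)(3.97) / (2.28×10^5) = 2.76×10^-25 kg.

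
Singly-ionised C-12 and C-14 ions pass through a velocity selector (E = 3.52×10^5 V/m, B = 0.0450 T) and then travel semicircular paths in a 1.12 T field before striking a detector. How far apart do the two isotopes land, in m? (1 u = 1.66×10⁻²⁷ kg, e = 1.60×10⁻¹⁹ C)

Both emerge at v = E/B₁ = 7.82×10^6 m/s.
r = mv/(qB₂), so r₁ = 0.8695 m and r₂ = 1.014 m, giving Δr = 0.145 m.
After a semicircle each ion lands a diameter 2r from the entry slit, so the separation is 2Δr = 0.290 m.

Δd ≈ 0.290 m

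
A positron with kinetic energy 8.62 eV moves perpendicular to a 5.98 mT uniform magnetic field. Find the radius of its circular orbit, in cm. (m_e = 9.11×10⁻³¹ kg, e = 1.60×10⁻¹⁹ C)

r ≈ 0.166 cm

Convert the energy: K = 8.62 eV = 1.38×10^-18 J.
v = √(2K/m) = √(2·1.38×10^-18/9.11×10^-31) = 1.74×10^6 m/s.
r = mv/(qB) = (9.11×10^-31)(1.74×10^6) / [(1×1.60×10^-19)(5.98×10^-3)] = 1.66×10^-3 m.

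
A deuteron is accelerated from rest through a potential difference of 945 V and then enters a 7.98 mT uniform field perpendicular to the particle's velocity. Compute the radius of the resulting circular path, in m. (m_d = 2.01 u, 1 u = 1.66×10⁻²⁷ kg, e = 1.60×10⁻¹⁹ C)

r ≈ 0.787 m

The kinetic energy gained is K = qV = (1×1.60×10^-19)(945) = 1.51×10^-16 J.
v = √(2K/m) = 3.01×10^5 m/s.
r = mv/(qB) = (3.34×10^-27)(3.01×10^5) / [(1×1.60×10^-19)(7.98×10^-3)] = 0.787 m.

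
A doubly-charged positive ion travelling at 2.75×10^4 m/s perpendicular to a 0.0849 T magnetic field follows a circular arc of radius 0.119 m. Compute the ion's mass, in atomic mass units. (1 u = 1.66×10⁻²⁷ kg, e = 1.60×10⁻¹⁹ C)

qvB = mv²/r ⇒ m = qBr/v.
m = (2×1.60×10^-19)(0.0849)(0.119) / (2.75×10^4) = 1.18×10^-25 kg = 70.8 u.

m ≈ 70.8 u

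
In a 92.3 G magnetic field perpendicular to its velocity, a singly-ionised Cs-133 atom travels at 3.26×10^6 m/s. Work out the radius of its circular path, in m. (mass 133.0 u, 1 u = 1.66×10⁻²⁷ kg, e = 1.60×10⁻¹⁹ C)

The magnetic force provides the centripetal force: qvB = mv²/r, so r = mv/(qB).
r = (2.21×10^-25 kg)(3.26×10^6 m/s) / [(1×1.60×10^-19 C)(9.23×10^-3 T)] = 487 m.

r ≈ 487 m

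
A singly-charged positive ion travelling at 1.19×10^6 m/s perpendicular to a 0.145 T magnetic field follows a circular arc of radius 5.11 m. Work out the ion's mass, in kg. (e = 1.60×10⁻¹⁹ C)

qvB = mv²/r ⇒ m = qBr/v.
m = (1×1.60×10^-19)(0.145)(5.11) / (1.19×10^6) = 9.96×10^-26 kg.

m ≈ 9.96×10^-26 kg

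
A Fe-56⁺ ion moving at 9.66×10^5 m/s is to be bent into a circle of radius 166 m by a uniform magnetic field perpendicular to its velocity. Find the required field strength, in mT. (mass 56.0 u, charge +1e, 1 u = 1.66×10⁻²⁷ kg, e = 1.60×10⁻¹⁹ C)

qvB = mv²/r gives B = mv/(qr).
B = (9.30×10^-26)(9.66×10^5) / [(1×1.60×10^-19)(166)] = 3.38×10^-3 T.

B ≈ 3.38 mT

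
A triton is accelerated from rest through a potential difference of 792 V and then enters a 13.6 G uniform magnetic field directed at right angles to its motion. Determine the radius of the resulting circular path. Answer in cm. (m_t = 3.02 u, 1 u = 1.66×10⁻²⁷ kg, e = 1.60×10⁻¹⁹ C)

r ≈ 518 cm

The kinetic energy gained is K = qV = (1×1.60×10^-19)(792) = 1.27×10^-16 J.
v = √(2K/m) = 2.25×10^5 m/s.
r = mv/(qB) = (5.01×10^-27)(2.25×10^5) / [(1×1.60×10^-19)(1.36×10^-3)] = 5.18 m.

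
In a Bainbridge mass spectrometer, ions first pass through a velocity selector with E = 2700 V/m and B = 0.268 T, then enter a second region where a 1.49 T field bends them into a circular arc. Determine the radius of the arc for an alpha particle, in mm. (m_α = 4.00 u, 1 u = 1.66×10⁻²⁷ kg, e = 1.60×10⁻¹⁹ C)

The selector passes v = E/B = 2700/0.268 = 1.01×10^4 m/s.
In the deflection region, r = mv/(qB₂) = (6.64×10^-27)(1.01×10^4) / [(2×1.60×10^-19)(1.49)] = 1.40×10^-4 m.

r ≈ 0.140 mm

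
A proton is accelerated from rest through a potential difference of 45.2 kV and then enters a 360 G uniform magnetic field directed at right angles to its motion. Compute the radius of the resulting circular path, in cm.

r ≈ 85.3 cm

The kinetic energy gained is K = qV = (1×1.60×10^-19)(4.52×10^4) = 7.23×10^-15 J.
v = √(2K/m) = 2.94×10^6 m/s.
r = mv/(qB) = (1.67×10^-27)(2.94×10^6) / [(1×1.60×10^-19)(0.0360)] = 0.853 m.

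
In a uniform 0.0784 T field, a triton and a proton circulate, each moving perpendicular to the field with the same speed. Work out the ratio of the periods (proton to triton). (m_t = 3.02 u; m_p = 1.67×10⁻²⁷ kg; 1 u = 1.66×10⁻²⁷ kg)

ratio ≈ 0.333

T = 2πm/(qB) is independent of speed, so T₂/T₁ = (m₂/q₂)/(m₁/q₁).
T_{proton}/T_{triton} = (1.67×10^-27/1e) / (5.01×10^-27/1e) = 0.333.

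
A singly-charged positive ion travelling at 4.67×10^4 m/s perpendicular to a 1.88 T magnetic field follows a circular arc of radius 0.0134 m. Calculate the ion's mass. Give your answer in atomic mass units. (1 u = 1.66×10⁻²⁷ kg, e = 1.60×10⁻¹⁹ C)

qvB = mv²/r ⇒ m = qBr/v.
m = (1×1.60×10^-19)(1.88)(0.0134) / (4.67×10^4) = 8.63×10^-26 kg = 52.0 u.

m ≈ 52.0 u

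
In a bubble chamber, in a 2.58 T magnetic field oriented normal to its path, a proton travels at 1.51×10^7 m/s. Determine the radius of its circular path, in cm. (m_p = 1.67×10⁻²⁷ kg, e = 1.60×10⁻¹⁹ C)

The magnetic force provides the centripetal force: qvB = mv²/r, so r = mv/(qB).
r = (1.67×10^-27 kg)(1.51×10^7 m/s) / [(1×1.60×10^-19 C)(2.58 T)] = 0.0611 m.

r ≈ 6.11 cm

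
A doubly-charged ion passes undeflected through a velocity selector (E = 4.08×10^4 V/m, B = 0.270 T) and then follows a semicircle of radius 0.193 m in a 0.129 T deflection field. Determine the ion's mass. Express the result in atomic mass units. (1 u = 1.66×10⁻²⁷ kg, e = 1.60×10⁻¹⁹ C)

v = E/B₁ = 1.51×10^5 m/s.
From r = mv/(qB₂), m = qB₂r/v = (2×1.60×10^-19)(0.129)(0.193) / (1.51×10^5) = 5.27×10^-26 kg.
In atomic mass units: m = 5.27×10^-26 / 1.66×10^-27 = 31.8 u.

m ≈ 31.8 u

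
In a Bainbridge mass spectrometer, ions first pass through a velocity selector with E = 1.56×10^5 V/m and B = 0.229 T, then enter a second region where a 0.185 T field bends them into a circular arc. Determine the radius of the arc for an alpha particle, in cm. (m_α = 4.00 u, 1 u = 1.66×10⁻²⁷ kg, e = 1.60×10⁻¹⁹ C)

r ≈ 7.64 cm

The selector passes v = E/B = 1.56×10^5/0.229 = 6.81×10^5 m/s.
In the deflection region, r = mv/(qB₂) = (6.64×10^-27)(6.81×10^5) / [(2×1.60×10^-19)(0.185)] = 0.0764 m.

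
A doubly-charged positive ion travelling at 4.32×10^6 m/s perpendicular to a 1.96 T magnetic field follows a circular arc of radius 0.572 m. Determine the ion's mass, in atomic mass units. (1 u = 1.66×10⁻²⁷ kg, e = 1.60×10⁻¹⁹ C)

m ≈ 50.0 u

qvB = mv²/r ⇒ m = qBr/v.
m = (2×1.60×10^-19)(1.96)(0.572) / (4.32×10^6) = 8.30×10^-26 kg = 50.0 u.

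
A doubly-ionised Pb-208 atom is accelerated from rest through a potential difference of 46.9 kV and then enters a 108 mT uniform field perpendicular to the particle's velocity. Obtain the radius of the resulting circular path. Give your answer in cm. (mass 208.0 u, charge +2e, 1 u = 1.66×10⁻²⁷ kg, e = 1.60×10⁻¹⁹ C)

The kinetic energy gained is K = qV = (2×1.60×10^-19)(4.69×10^4) = 1.50×10^-14 J.
v = √(2K/m) = 2.95×10^5 m/s.
r = mv/(qB) = (3.45×10^-25)(2.95×10^5) / [(2×1.60×10^-19)(0.108)] = 2.95 m.

r ≈ 295 cm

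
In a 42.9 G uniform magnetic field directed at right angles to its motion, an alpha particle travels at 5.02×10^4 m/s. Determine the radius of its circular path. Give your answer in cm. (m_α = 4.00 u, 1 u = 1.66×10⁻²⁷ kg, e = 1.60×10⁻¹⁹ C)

r ≈ 24.3 cm

The magnetic force provides the centripetal force: qvB = mv²/r, so r = mv/(qB).
r = (6.64×10^-27 kg)(5.02×10^4 m/s) / [(2×1.60×10^-19 C)(4.29×10^-3 T)] = 0.243 m.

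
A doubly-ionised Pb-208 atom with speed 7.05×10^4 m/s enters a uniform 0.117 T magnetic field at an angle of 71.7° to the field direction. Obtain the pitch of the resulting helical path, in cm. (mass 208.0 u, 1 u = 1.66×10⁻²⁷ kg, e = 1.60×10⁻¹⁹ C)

The velocity component along B is v∥ = v cos71.7° = 2.21×10^4 m/s.
The cyclotron period T = 2πm/(qB) = 5.79×10^-5 s is set by m, q, B alone.
Pitch = v∥·T = (2.21×10^4)(5.79×10^-5) = 1.28 m.

pitch ≈ 128 cm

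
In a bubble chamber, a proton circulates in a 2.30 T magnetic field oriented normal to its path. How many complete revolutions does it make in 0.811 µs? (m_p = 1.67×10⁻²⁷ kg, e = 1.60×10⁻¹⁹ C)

N = 28

T = 2πm/(qB) = 2π(1.67×10^-27) / [(1×1.60×10^-19)(2.30)] = 2.8513×10^-8 s.
N = t/T = 8.11×10^-7 / 2.8513×10^-8 ≈ 28.44, so 28 complete revolutions.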